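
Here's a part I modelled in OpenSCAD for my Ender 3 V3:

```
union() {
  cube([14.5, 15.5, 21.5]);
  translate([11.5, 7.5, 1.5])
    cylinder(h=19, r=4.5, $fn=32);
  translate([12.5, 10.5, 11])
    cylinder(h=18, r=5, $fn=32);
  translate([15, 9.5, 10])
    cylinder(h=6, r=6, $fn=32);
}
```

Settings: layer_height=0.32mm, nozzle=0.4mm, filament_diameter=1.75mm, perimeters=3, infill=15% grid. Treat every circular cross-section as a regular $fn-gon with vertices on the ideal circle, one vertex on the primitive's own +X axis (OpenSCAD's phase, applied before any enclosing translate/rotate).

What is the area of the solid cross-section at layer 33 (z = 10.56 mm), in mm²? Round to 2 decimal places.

At z = 10.56 mm: the cube (footprint 14.5×15.5) is included at this height (area 224.75 mm²); the r=4.5 cylinder at (11.5, 7.5) gives a regular 32-gon of circumradius 4.5 (constant along its height) (area = (32/2)·4.500²·sin(360°/32) = 63.21 mm²); the cylinder at (12.5, 10.5) is absent (z outside [11, 29]); the r=6 cylinder at (15, 9.5) gives a regular 32-gon of circumradius 6 (constant along its height) (area = (32/2)·6.000²·sin(360°/32) = 112.37 mm²); Combining (union): the regions partially overlap — summed areas 400.33 mm² minus the doubly-counted overlap 113.42 mm² gives 286.91 mm² — area = 286.91 mm². Overall, the cross-section is a single solid region. Net area = 286.91 mm².

286.91 mm²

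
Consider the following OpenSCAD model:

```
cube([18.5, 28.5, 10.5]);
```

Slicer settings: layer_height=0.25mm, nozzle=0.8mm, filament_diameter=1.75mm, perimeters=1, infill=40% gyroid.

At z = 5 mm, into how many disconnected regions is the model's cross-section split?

1

At z = 5 mm: the cube (footprint 18.5×28.5) is included at this height. The result has 1 disconnected region.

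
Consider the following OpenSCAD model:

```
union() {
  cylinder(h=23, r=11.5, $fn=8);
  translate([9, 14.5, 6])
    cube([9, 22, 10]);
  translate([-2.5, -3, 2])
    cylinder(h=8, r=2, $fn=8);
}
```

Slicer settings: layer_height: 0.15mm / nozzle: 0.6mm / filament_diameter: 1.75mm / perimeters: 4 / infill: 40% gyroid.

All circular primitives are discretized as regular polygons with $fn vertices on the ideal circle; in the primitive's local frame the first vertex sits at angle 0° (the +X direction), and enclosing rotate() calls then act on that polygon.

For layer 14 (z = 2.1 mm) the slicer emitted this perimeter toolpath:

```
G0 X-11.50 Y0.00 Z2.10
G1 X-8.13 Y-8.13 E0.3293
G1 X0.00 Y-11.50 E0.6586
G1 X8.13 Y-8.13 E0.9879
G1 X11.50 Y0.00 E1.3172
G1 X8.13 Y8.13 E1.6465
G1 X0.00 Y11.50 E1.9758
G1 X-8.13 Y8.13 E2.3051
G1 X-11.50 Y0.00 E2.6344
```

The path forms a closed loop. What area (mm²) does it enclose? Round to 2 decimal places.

Apply the shoelace formula to the sequence of (X, Y) vertices; enclosed area = 373.98 mm².

373.98 mm²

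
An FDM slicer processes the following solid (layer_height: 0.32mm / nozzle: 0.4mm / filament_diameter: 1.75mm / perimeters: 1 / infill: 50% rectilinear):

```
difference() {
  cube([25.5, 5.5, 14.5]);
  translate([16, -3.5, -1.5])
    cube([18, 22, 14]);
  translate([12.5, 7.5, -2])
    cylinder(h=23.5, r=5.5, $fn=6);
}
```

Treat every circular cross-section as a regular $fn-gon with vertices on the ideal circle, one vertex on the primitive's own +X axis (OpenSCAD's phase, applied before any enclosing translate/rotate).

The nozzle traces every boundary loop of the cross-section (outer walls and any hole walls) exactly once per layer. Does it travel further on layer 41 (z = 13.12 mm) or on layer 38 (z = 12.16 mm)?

Layer 41 (z = 13.12): the 25.5×5.5 cube contributes its full rectangle (perimeter 62.00 mm); the cube at (16, -3.5) is not intersected at this z (z outside [-1.5, 12.5]); the r=5.5 cylinder at (12.5, 7.5) contributes a regular 6-gon of circumradius 5.5 (perimeter = 2·6·5.500·sin(180°/6) = 33.00 mm); Subtracting the remaining from the first: starting from the 25.5×5.5 cube, the r=5.5 cylinder at (12.5, 7.5) partially overlaps it — only the 19.61 mm² overlap (of its 78.59 mm²) is removed, clipping the outline — boundary = 65.19 mm. So its perimeter = 65.19 mm. Layer 38 (z = 12.16): the 25.5×5.5 cube contributes its full rectangle (perimeter 62.00 mm); the cube at (16, -3.5) is present — its section is the full 18×22 rectangle (perimeter 80.00 mm); the cylinder at (12.5, 7.5): section is a regular 6-gon, circumradius r=5.5 (perimeter = 2·6·5.500·sin(180°/6) = 33.00 mm); After the difference (first − rest): starting from the 25.5×5.5 cube, the 18×22 cube at (16, -3.5) partially overlaps it — only the 52.25 mm² overlap (of its 396.00 mm²) is removed, clipping the outline; the r=5.5 cylinder at (12.5, 7.5) partially overlaps it — only the 18.99 mm² overlap (of its 78.59 mm²) is removed, clipping the outline — boundary = 43.88 mm. So its perimeter = 43.88 mm. Layer 41 is larger (65.19 vs 43.88 mm).

layer 41 (z = 13.12 mm)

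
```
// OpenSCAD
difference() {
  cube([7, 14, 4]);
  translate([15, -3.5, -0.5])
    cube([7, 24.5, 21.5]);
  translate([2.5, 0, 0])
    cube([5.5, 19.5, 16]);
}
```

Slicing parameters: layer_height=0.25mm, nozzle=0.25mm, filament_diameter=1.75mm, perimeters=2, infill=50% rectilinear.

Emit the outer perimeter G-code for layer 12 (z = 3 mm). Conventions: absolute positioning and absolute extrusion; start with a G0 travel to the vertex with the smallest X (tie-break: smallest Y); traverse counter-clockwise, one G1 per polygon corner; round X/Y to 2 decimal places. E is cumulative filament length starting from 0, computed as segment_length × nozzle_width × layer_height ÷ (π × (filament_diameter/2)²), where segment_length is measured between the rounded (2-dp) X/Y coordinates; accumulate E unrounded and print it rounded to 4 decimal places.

At z = 3 mm: the cube is present — its section is the full 7×14 rectangle; the 7×24.5 cube at (15, -3.5) contributes its full rectangle; the cube at (2.5, 0) is present — its section is the full 5.5×19.5 rectangle; After the difference (first − rest): starting from the 7×14 cube, the 7×24.5 cube at (15, -3.5) misses the remaining region (no effect); the 5.5×19.5 cube at (2.5, 0) partially overlaps it — only the 63.00 mm² overlap (of its 107.25 mm²) is removed, clipping the outline — 1 connected region. The outline is a single polygon with 4 vertices. Extrusion per mm of travel: 0.25 × 0.25 / (π × 0.875²) = 0.025984. Accumulating E over each segment gives final E = 0.8575.

G0 X0.00 Y0.00 Z3.00
G1 X2.50 Y0.00 E0.0650
G1 X2.50 Y14.00 E0.4287
G1 X0.00 Y14.00 E0.4937
G1 X0.00 Y0.00 E0.8575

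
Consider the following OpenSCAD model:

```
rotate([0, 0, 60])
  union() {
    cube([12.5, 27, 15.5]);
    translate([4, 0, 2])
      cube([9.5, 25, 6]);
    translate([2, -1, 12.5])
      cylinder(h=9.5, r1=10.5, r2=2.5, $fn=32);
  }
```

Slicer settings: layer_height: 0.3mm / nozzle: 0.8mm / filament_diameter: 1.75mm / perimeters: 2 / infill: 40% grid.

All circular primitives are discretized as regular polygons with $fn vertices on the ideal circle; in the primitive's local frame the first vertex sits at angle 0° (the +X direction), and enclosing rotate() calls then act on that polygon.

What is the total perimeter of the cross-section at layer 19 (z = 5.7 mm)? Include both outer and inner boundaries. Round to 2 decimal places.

At z = 5.7 mm: the cube (footprint 12.5×27) is included at this height (perimeter 79.00 mm); the cube at (4, 0) is present — its section is the full 9.5×25 rectangle (perimeter 69.00 mm); the cone at (2, -1) is absent (z outside [12.5, 22]); Combining (union): the regions partially overlap (shared area 212.50 mm²), so the edge portions inside another operand are dropped and the merged outline is re-measured after clipping — boundary = 81.00 mm; (whole slice rotated 60° about Z — lengths, areas and connectivity unchanged). Overall, the cross-section is a single solid region. Total boundary length (outer) = 81.00 mm.

81.00 mm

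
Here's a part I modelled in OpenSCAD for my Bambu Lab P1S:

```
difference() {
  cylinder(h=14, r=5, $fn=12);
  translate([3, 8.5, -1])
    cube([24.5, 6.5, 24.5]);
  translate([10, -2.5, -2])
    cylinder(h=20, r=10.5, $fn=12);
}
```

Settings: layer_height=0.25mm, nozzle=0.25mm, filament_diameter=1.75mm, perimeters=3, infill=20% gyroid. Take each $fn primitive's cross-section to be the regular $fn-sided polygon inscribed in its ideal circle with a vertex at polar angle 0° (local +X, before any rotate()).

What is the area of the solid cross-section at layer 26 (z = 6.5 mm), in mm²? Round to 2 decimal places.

41.67 mm²

At z = 6.5 mm: the r=5 cylinder gives a regular 12-gon of circumradius 5 (constant along its height) (area = (12/2)·5.000²·sin(360°/12) = 75.00 mm²); the cube at (3, 8.5) (footprint 24.5×6.5) is included at this height (area 159.25 mm²); the cylinder at (10, -2.5): section is a regular 12-gon, circumradius r=10.5 (area = (12/2)·10.500²·sin(360°/12) = 330.75 mm²); Subtracting the remaining from the first: starting from the r=5 cylinder (75.00 mm²), the 24.5×6.5 cube at (3, 8.5) misses the remaining region (no effect); the r=10.5 cylinder at (10, -2.5) partially overlaps it — only the 33.33 mm² overlap (of its 330.75 mm²) is removed, clipping the outline — area = 41.67 mm². Overall, the cross-section is a single solid region. Net area = 41.67 mm².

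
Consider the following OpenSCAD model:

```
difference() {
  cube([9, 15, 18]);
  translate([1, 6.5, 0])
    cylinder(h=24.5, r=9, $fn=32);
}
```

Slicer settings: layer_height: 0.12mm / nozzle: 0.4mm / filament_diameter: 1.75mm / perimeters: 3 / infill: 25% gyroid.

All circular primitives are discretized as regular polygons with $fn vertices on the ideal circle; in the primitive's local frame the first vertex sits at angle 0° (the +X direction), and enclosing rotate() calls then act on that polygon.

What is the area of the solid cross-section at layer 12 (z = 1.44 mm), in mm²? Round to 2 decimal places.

At z = 1.44 mm: the 9×15 cube contributes its full rectangle (area 135.00 mm²); the r=9 cylinder at (1, 6.5) contributes a regular 32-gon of circumradius 9 (area = (32/2)·9.000²·sin(360°/32) = 252.84 mm²); After the difference (first − rest): starting from the 9×15 cube (135.00 mm²), the r=9 cylinder at (1, 6.5) partially overlaps it — only the 124.69 mm² overlap (of its 252.84 mm²) is removed, clipping the outline — area = 10.31 mm². Overall, the cross-section has 2 separate islands. Net area = 10.31 mm².

10.31 mm²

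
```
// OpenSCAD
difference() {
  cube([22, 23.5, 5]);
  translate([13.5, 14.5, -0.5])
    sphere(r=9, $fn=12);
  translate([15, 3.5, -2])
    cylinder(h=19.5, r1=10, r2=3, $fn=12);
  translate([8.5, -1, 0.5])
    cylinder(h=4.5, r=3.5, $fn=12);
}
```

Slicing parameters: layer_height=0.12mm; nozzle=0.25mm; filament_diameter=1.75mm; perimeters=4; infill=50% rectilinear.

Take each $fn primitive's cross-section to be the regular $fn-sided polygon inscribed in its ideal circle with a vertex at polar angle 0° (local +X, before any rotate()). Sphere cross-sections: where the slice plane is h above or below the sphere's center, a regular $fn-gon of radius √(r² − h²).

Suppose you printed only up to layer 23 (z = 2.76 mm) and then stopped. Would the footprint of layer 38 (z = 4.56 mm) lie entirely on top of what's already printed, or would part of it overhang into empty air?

part overhangs

Compare the two slices. At z = 2.76: the 22×23.5 cube contributes its full rectangle (area 517.00 mm²); the sphere at (13.5, 14.5): section is a regular 12-gon, circumradius = √(r²−h²) = √(9²−3.26²) = 8.389 (area = (12/2)·8.389²·sin(360°/12) = 211.12 mm²); the cone at (15, 3.5) (r1=10→r2=3) has section circumradius 8.291 here — a regular 12-gon (area = (12/2)·8.291²·sin(360°/12) = 206.24 mm²); the r=3.5 cylinder at (8.5, -1) contributes a regular 12-gon of circumradius 3.5 (area = (12/2)·3.500²·sin(360°/12) = 36.75 mm²); Subtracting the remaining from the first: starting from the 22×23.5 cube (517.00 mm²), the r=9 sphere at (13.5, 14.5) lies wholly inside it (removes its full 211.12 mm² and its 52.11 mm outline becomes a hole wall); the cone at (15, 3.5) partially overlaps it — only the 109.07 mm² overlap (of its 206.24 mm²) is removed, clipping the outline; the r=3.5 cylinder at (8.5, -1) partially overlaps it — only the 3.14 mm² overlap (of its 36.75 mm²) is removed, clipping the outline — area = 193.68 mm². At z = 4.56: the cube (footprint 22×23.5) is included at this height (area 517.00 mm²); the r=9 sphere at (13.5, 14.5) contributes a regular 12-gon of circumradius √(9²−5.06²) = 7.443 (area = (12/2)·7.443²·sin(360°/12) = 166.19 mm²); the cone at (15, 3.5) (r1=10→r2=3) has section circumradius 7.645 here — a regular 12-gon (area = (12/2)·7.645²·sin(360°/12) = 175.34 mm²); the cylinder at (8.5, -1): section is a regular 12-gon, circumradius r=3.5 (area = (12/2)·3.500²·sin(360°/12) = 36.75 mm²); Subtracting the remaining from the first: starting from the 22×23.5 cube (517.00 mm²), the r=9 sphere at (13.5, 14.5) lies wholly inside it (removes its full 166.19 mm² and its 46.23 mm outline becomes a hole wall); the cone at (15, 3.5) partially overlaps it — only the 112.13 mm² overlap (of its 175.34 mm²) is removed, clipping the outline; the r=3.5 cylinder at (8.5, -1) partially overlaps it — only the 4.56 mm² overlap (of its 36.75 mm²) is removed, clipping the outline — area = 234.12 mm². Checking containment: at z = 4.56 the cross-section extends beyond the z = 2.76 cross-section by about 40.44 mm².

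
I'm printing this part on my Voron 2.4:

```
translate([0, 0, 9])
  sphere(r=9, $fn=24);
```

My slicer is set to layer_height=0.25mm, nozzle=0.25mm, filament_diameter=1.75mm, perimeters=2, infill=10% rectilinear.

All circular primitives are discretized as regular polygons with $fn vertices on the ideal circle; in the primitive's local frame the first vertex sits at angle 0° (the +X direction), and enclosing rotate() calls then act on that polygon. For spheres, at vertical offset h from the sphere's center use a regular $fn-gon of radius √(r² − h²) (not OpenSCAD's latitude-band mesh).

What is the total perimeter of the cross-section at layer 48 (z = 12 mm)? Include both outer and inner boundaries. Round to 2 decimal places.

At z = 12 mm: the r=9 sphere slices to a regular 24-gon of circumradius 8.485 (√(r²−h²) with h=3 from center) (perimeter = 2·24·8.485·sin(180°/24) = 53.16 mm). Overall, the cross-section is a single solid region. Total boundary length (outer) = 53.16 mm.

53.16 mm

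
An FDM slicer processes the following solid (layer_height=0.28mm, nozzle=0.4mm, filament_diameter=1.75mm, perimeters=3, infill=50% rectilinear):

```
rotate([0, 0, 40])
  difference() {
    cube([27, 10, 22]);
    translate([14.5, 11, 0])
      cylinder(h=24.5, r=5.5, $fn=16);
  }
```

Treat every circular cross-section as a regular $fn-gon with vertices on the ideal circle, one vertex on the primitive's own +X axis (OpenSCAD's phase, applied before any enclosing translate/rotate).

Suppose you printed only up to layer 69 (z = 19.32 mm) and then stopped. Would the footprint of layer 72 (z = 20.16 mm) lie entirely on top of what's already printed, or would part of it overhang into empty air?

entirely on top

Compare the two slices. At z = 19.32: the cube is present — its section is the full 27×10 rectangle (area 270.00 mm²); the r=5.5 cylinder at (14.5, 11) contributes a regular 16-gon of circumradius 5.5 (area = (16/2)·5.500²·sin(360°/16) = 92.61 mm²); Subtracting the remaining from the first: starting from the 27×10 cube (270.00 mm²), the r=5.5 cylinder at (14.5, 11) partially overlaps it — only the 35.50 mm² overlap (of its 92.61 mm²) is removed, clipping the outline — area = 234.50 mm²; (whole slice rotated 40° about Z — lengths, areas and connectivity unchanged). At z = 20.16: the 27×10 cube contributes its full rectangle (area 270.00 mm²); the r=5.5 cylinder at (14.5, 11) contributes a regular 16-gon of circumradius 5.5 (area = (16/2)·5.500²·sin(360°/16) = 92.61 mm²); After the difference (first − rest): starting from the 27×10 cube (270.00 mm²), the r=5.5 cylinder at (14.5, 11) partially overlaps it — only the 35.50 mm² overlap (of its 92.61 mm²) is removed, clipping the outline — area = 234.50 mm²; (whole slice rotated 40° about Z — lengths, areas and connectivity unchanged). Checking containment: the cross-section at z = 20.16 is a subset of the cross-section at z = 19.32.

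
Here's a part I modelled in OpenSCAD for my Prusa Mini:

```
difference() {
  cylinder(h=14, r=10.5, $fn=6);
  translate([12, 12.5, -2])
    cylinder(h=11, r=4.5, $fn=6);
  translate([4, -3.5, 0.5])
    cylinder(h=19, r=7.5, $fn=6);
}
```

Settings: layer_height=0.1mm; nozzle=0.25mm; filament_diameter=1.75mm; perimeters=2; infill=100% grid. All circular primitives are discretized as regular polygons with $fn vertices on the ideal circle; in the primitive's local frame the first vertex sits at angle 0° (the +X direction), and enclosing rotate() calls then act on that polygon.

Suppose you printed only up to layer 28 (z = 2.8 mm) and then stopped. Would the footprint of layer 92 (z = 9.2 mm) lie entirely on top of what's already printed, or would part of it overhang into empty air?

Compare the two slices. At z = 2.8: the r=10.5 cylinder gives a regular 6-gon of circumradius 10.5 (constant along its height) (area = (6/2)·10.500²·sin(360°/6) = 286.44 mm²); the r=4.5 cylinder at (12, 12.5) gives a regular 6-gon of circumradius 4.5 (constant along its height) (area = (6/2)·4.500²·sin(360°/6) = 52.61 mm²); the r=7.5 cylinder at (4, -3.5) gives a regular 6-gon of circumradius 7.5 (constant along its height) (area = (6/2)·7.500²·sin(360°/6) = 146.14 mm²); After the difference (first − rest): starting from the r=10.5 cylinder (286.44 mm²), the r=4.5 cylinder at (12, 12.5) misses the remaining region (no effect); the r=7.5 cylinder at (4, -3.5) partially overlaps it — only the 118.06 mm² overlap (of its 146.14 mm²) is removed, clipping the outline — area = 168.38 mm². At z = 9.2: the cylinder: section is a regular 6-gon, circumradius r=10.5 (area = (6/2)·10.500²·sin(360°/6) = 286.44 mm²); the cylinder at (12, 12.5) does not reach this height (z outside [-2, 9]); the cylinder at (4, -3.5): section is a regular 6-gon, circumradius r=7.5 (area = (6/2)·7.500²·sin(360°/6) = 146.14 mm²); Taking the first minus the rest: starting from the r=10.5 cylinder (286.44 mm²), the r=7.5 cylinder at (4, -3.5) partially overlaps it — only the 118.06 mm² overlap (of its 146.14 mm²) is removed, clipping the outline — area = 168.38 mm². Checking containment: the cross-section at z = 9.2 is a subset of the cross-section at z = 2.8.

entirely on top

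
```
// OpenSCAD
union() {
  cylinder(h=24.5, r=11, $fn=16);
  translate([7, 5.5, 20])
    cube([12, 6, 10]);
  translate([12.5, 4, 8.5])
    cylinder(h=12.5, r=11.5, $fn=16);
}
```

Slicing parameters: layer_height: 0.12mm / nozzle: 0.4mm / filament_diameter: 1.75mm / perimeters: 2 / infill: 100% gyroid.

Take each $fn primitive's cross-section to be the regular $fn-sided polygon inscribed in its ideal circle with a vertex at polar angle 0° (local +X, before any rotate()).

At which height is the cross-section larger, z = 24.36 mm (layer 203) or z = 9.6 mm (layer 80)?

layer 80 (z = 9.6 mm)

Layer 203 (z = 24.36): the r=11 cylinder contributes a regular 16-gon of circumradius 11 (area = (16/2)·11.000²·sin(360°/16) = 370.44 mm²); the cube at (7, 5.5) is present — its section is the full 12×6 rectangle (area 72.00 mm²); the cylinder at (12.5, 4) is not intersected at this z (z outside [8.5, 21]); Merging all regions: the regions partially overlap — summed areas 442.44 mm² minus the doubly-counted overlap 3.71 mm² gives 438.73 mm² — area = 438.73 mm². So its area = 438.73 mm². Layer 80 (z = 9.6): the r=11 cylinder contributes a regular 16-gon of circumradius 11 (area = (16/2)·11.000²·sin(360°/16) = 370.44 mm²); the cube at (7, 5.5) is not intersected at this z (z outside [20, 30]); the r=11.5 cylinder at (12.5, 4) gives a regular 16-gon of circumradius 11.5 (constant along its height) (area = (16/2)·11.500²·sin(360°/16) = 404.88 mm²); Merging all regions: the regions partially overlap — summed areas 775.32 mm² minus the doubly-counted overlap 113.94 mm² gives 661.38 mm² — area = 661.38 mm². So its area = 661.38 mm². Layer 80 is larger (661.38 vs 438.73 mm²).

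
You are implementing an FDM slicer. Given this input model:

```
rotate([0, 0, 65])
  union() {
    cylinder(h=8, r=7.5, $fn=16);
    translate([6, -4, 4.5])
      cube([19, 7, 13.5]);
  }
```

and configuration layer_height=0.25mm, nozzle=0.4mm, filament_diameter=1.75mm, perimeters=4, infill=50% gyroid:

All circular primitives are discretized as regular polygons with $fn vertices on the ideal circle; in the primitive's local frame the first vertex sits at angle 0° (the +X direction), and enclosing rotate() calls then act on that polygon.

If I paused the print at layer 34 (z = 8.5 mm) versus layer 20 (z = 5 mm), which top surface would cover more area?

Layer 34 (z = 8.5): the cylinder does not reach this height (z outside [0, 8]); the cube at (6, -4) is present — its section is the full 19×7 rectangle (area 133.00 mm²); Taking the union: only the 19×7 cube at (6, -4) is present, so the union is just that shape — area = 133.00 mm²; (whole slice rotated 65° about Z — lengths, areas and connectivity unchanged). So its area = 133.00 mm². Layer 20 (z = 5): the cylinder: section is a regular 16-gon, circumradius r=7.5 (area = (16/2)·7.500²·sin(360°/16) = 172.21 mm²); the cube at (6, -4) is present — its section is the full 19×7 rectangle (area 133.00 mm²); Taking the union: the regions partially overlap — summed areas 305.21 mm² minus the doubly-counted overlap 7.71 mm² gives 297.50 mm² — area = 297.50 mm²; (whole slice rotated 65° about Z — lengths, areas and connectivity unchanged). So its area = 297.50 mm². Layer 20 is larger (297.50 vs 133.00 mm²).

layer 20 (z = 5 mm)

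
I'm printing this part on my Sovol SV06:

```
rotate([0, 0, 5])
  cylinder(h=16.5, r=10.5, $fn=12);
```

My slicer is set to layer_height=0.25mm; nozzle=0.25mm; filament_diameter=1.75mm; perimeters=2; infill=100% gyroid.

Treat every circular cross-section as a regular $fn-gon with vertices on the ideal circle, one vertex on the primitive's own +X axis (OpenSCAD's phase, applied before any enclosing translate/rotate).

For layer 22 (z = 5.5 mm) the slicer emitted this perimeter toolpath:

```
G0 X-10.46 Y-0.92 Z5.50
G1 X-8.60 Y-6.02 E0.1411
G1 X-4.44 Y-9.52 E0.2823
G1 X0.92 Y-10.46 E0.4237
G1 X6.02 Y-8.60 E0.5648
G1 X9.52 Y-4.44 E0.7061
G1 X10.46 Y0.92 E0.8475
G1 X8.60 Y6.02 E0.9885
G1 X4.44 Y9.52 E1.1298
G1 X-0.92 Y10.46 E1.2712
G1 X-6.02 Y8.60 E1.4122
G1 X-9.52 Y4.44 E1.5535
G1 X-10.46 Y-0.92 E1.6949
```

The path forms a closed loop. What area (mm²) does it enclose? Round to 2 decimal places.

330.80 mm²

Apply the shoelace formula to the sequence of (X, Y) vertices; enclosed area = 330.80 mm².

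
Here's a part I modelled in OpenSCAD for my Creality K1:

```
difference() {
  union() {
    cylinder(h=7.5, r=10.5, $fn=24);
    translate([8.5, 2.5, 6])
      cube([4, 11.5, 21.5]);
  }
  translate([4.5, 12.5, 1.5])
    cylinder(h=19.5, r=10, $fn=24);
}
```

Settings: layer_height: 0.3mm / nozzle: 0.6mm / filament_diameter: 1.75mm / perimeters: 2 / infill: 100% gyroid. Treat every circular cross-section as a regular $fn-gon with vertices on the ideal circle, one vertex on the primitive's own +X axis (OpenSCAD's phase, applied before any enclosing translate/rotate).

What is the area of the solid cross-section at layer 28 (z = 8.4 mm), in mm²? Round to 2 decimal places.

At z = 8.4 mm: the cylinder is absent (z outside [0, 7.5]); the cube at (8.5, 2.5) (footprint 4×11.5) is included at this height (area 46.00 mm²); Combining (union): only the 4×11.5 cube at (8.5, 2.5) is present, so the union is just that shape — area = 46.00 mm²; the cylinder at (4.5, 12.5): section is a regular 24-gon, circumradius r=10 (area = (24/2)·10.000²·sin(360°/24) = 310.58 mm²); After the difference (first − rest): starting from the result so far (46.00 mm²), the r=10 cylinder at (4.5, 12.5) partially overlaps it — only the 37.16 mm² overlap (of its 310.58 mm²) is removed, clipping the outline — area = 8.84 mm². Overall, the cross-section is a single solid region. Net area = 8.84 mm².

8.84 mm²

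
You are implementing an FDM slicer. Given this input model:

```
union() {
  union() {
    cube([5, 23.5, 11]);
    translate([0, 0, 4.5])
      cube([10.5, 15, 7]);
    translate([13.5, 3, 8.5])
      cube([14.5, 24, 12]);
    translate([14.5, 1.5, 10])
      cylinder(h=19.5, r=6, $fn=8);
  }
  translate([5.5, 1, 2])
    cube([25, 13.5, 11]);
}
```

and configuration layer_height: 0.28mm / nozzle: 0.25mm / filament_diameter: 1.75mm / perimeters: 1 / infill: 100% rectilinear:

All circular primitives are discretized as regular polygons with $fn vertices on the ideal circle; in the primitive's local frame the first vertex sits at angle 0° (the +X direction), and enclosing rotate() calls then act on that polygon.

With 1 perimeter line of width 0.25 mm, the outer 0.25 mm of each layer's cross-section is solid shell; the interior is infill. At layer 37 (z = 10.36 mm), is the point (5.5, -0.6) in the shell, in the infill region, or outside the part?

At z = 10.36 mm: the cube (footprint 5×23.5) is included at this height; the cube (footprint 10.5×15) is included at this height; the 14.5×24 cube at (13.5, 3) contributes its full rectangle; the r=6 cylinder at (14.5, 1.5) contributes a regular 8-gon of circumradius 6; Merging all regions: the regions partially overlap (shared area 103.52 mm²), so overlapping operands fuse into one piece — 1 connected region; the cube at (5.5, 1) is present — its section is the full 25×13.5 rectangle; Taking the union: the regions partially overlap (shared area 264.13 mm²), so overlapping operands fuse into one piece — 1 connected region. Overall, the cross-section is a single solid region. The nearest boundary edge runs (9.12, 0.00)→(5.00, 0.00); distance from the point to it = 0.60 mm. The point is not inside any of the regions above, so it lies outside the cross-section (0.60 mm from the nearest boundary).

outside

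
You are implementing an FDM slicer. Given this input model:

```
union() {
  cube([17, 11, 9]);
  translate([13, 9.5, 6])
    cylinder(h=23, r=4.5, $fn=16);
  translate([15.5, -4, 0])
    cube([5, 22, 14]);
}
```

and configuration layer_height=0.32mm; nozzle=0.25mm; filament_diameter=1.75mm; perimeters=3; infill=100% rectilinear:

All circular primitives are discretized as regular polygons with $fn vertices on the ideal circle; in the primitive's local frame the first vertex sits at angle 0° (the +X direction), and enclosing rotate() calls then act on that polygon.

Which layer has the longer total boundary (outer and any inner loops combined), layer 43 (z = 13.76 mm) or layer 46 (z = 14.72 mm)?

Layer 43 (z = 13.76): the cube does not reach this height (z outside [0, 9]); the r=4.5 cylinder at (13, 9.5) gives a regular 16-gon of circumradius 4.5 (constant along its height) (perimeter = 2·16·4.500·sin(180°/16) = 28.09 mm); the 5×22 cube at (15.5, -4) contributes its full rectangle (perimeter 54.00 mm); Taking the union: the regions partially overlap (shared area 10.02 mm²), so the edge portions inside another operand are dropped and the merged outline is re-measured after clipping — boundary = 66.15 mm. So its perimeter = 66.15 mm. Layer 46 (z = 14.72): the cube is absent (z outside [0, 9]); the cylinder at (13, 9.5): section is a regular 16-gon, circumradius r=4.5 (perimeter = 2·16·4.500·sin(180°/16) = 28.09 mm); the cube at (15.5, -4) is absent (z outside [0, 14]); Merging all regions: only the r=4.5 cylinder at (13, 9.5) is present, so the union is just that shape — boundary = 28.09 mm. So its perimeter = 28.09 mm. Layer 43 is larger (66.15 vs 28.09 mm).

layer 43 (z = 13.76 mm)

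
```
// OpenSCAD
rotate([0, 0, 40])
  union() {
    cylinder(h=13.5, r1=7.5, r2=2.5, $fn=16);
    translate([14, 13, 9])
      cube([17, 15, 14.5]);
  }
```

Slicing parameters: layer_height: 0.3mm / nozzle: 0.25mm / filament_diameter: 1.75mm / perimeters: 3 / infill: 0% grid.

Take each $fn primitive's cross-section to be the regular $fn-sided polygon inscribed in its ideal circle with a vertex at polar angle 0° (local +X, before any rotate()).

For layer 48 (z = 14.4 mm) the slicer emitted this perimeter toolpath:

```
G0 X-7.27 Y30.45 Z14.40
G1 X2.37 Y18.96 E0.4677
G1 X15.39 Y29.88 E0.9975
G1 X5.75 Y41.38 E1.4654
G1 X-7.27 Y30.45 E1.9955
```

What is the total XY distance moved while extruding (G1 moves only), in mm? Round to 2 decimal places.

64.00 mm

Sum the Euclidean lengths of each G1 segment: total = 64.00 mm.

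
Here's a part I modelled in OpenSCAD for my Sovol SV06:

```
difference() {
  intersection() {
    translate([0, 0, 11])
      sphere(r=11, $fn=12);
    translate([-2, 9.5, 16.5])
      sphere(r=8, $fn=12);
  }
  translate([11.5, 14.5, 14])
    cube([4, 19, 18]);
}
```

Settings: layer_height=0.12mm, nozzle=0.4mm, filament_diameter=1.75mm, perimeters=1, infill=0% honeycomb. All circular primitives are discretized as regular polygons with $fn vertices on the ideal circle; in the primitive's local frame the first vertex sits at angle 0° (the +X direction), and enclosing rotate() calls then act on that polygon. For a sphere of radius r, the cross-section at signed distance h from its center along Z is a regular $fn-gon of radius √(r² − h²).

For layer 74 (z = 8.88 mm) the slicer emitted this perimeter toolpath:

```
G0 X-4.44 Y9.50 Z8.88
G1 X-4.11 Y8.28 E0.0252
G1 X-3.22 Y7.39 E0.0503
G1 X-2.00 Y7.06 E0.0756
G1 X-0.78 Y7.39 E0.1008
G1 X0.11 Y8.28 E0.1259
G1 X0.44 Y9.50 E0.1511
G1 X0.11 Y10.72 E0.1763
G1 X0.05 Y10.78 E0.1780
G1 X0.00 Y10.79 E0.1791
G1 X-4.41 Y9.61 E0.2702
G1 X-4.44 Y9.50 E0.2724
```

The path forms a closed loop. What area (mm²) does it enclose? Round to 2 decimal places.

12.35 mm²

Apply the shoelace formula to the sequence of (X, Y) vertices; enclosed area = 12.35 mm².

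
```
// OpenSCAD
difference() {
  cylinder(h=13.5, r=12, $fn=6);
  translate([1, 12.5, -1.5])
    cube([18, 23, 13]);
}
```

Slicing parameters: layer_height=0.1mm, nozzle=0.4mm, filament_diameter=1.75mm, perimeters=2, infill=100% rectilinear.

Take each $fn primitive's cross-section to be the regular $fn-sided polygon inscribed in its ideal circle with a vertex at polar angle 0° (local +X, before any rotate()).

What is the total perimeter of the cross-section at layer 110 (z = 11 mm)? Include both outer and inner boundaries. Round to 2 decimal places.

72.00 mm

At z = 11 mm: the r=12 cylinder contributes a regular 6-gon of circumradius 12 (perimeter = 2·6·12.000·sin(180°/6) = 72.00 mm); the cube at (1, 12.5) (footprint 18×23) is included at this height (perimeter 82.00 mm); Taking the first minus the rest: starting from the r=12 cylinder, the 18×23 cube at (1, 12.5) misses the remaining region (no effect) — boundary = 72.00 mm. Overall, the cross-section is a single solid region. Total boundary length (outer) = 72.00 mm.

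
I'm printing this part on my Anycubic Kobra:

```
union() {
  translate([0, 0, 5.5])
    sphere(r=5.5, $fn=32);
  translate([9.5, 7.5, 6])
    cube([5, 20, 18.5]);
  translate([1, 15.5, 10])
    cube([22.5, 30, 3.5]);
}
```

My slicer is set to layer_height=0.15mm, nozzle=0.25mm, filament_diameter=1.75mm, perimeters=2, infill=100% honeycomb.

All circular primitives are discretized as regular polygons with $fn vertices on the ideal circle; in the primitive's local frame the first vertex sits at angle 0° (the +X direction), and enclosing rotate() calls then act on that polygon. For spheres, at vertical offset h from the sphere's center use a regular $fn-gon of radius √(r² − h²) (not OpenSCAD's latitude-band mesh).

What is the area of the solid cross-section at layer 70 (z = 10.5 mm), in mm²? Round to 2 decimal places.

731.39 mm²

At z = 10.5 mm: the r=5.5 sphere slices to a regular 32-gon of circumradius 2.291 (√(r²−h²) with h=5 from center) (area = (32/2)·2.291²·sin(360°/32) = 16.39 mm²); the 5×20 cube at (9.5, 7.5) contributes its full rectangle (area 100.00 mm²); the cube at (1, 15.5) (footprint 22.5×30) is included at this height (area 675.00 mm²); Taking the union: the regions partially overlap — summed areas 791.39 mm² minus the doubly-counted overlap 60.00 mm² gives 731.39 mm² — area = 731.39 mm². Overall, the cross-section has 2 separate islands. Net area = 731.39 mm².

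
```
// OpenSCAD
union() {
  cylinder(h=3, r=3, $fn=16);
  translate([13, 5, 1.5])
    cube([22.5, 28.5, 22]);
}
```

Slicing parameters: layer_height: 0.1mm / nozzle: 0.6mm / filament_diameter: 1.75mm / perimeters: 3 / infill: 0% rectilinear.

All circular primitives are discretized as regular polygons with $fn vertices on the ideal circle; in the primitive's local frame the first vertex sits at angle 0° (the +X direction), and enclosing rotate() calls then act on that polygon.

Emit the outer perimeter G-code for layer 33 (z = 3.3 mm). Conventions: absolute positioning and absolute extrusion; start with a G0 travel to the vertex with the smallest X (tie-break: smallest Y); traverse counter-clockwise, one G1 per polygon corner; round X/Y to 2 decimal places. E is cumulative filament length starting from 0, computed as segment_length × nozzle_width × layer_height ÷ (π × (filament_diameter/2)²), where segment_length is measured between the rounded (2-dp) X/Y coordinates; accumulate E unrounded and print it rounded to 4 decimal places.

At z = 3.3 mm: the cylinder is absent (z outside [0, 3]); the cube at (13, 5) (footprint 22.5×28.5) is included at this height; Merging all regions: only the 22.5×28.5 cube at (13, 5) is present, so the union is just that shape — 1 connected region. The outline is a single polygon with 4 vertices. Extrusion per mm of travel: 0.6 × 0.1 / (π × 0.875²) = 0.024945. Accumulating E over each segment gives final E = 2.5444.

G0 X13.00 Y5.00 Z3.30
G1 X35.50 Y5.00 E0.5613
G1 X35.50 Y33.50 E1.2722
G1 X13.00 Y33.50 E1.8335
G1 X13.00 Y5.00 E2.5444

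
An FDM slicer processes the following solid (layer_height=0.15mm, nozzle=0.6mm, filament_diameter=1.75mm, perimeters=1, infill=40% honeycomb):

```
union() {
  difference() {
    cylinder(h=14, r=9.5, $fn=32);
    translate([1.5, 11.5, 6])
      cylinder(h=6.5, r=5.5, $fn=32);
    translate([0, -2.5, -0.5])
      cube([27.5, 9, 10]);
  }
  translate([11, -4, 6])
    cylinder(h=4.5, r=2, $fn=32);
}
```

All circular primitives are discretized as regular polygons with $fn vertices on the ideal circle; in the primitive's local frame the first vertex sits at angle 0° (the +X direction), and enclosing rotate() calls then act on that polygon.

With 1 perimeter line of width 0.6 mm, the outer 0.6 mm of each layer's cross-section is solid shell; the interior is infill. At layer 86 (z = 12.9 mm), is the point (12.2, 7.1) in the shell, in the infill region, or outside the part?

At z = 12.9 mm: the cylinder: section is a regular 32-gon, circumradius r=9.5; the cylinder at (1.5, 11.5) is absent (z outside [6, 12.5]); the cube at (0, -2.5) is not intersected at this z (z outside [-0.5, 9.5]); Taking the first minus the rest: none of the subtracted shapes is present at this height, so the r=9.5 cylinder is unchanged — 1 connected region; the cylinder at (11, -4) does not reach this height (z outside [6, 10.5]); Taking the union: only the result so far is present, so the union is just that shape — 1 connected region. Overall, the cross-section is a single solid region. The nearest boundary edge runs (8.78, 3.64)→(7.90, 5.28); distance from the point to it = 4.65 mm. The point is not inside any of the regions above, so it lies outside the cross-section (4.65 mm from the nearest boundary).

outside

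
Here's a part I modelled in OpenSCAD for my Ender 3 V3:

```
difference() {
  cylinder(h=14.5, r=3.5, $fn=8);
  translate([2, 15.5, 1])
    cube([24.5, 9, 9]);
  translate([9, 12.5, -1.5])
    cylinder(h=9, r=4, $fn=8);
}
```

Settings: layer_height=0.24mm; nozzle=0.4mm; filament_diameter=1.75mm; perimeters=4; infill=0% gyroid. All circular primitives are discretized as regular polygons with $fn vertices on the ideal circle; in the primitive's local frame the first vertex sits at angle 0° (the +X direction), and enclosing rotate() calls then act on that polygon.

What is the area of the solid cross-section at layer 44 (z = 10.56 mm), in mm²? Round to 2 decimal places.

34.65 mm²

At z = 10.56 mm: the r=3.5 cylinder gives a regular 8-gon of circumradius 3.5 (constant along its height) (area = (8/2)·3.500²·sin(360°/8) = 34.65 mm²); the cube at (2, 15.5) does not reach this height (z outside [1, 10]); the cylinder at (9, 12.5) does not reach this height (z outside [-1.5, 7.5]); Subtracting the remaining from the first: none of the subtracted shapes is present at this height, so the r=3.5 cylinder is unchanged — area = 34.65 mm². Overall, the cross-section is a single solid region. Net area = 34.65 mm².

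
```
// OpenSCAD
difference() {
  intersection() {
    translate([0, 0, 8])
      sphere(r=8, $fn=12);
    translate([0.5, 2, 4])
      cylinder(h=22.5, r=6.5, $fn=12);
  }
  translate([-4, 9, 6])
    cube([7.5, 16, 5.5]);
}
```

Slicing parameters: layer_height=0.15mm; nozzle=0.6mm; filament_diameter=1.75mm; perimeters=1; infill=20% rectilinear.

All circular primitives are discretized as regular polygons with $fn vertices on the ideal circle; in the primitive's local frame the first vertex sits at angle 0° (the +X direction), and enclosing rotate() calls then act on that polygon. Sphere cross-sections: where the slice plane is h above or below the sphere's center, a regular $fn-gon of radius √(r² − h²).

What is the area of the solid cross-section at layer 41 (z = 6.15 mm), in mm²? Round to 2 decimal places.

119.90 mm²

At z = 6.15 mm: the r=8 sphere slices to a regular 12-gon of circumradius 7.783 (√(r²−h²) with h=1.85 from center) (area = (12/2)·7.783²·sin(360°/12) = 181.73 mm²); the r=6.5 cylinder at (0.5, 2) contributes a regular 12-gon of circumradius 6.5 (area = (12/2)·6.500²·sin(360°/12) = 126.75 mm²); Taking the intersection: the r=6.5 cylinder at (0.5, 2) partially overlaps the r=8 sphere; clipping to the common part keeps 119.90 mm² — area = 119.90 mm²; the cube at (-4, 9) is present — its section is the full 7.5×16 rectangle (area 120.00 mm²); Subtracting the remaining from the first: starting from the result so far (119.90 mm²), the 7.5×16 cube at (-4, 9) misses the remaining region (no effect) — area = 119.90 mm². Overall, the cross-section is a single solid region. Net area = 119.90 mm².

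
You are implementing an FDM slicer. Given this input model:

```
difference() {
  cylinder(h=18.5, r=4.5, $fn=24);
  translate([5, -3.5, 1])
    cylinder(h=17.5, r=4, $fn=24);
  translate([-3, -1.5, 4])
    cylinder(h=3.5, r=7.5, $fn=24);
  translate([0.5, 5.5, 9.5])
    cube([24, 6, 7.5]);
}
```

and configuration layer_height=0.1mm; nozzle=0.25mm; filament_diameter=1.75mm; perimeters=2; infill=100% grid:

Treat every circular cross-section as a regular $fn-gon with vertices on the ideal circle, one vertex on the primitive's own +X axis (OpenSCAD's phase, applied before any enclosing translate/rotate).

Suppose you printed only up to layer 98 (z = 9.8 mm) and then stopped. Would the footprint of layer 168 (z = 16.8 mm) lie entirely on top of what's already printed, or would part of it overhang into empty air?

Compare the two slices. At z = 9.8: the cylinder: section is a regular 24-gon, circumradius r=4.5 (area = (24/2)·4.500²·sin(360°/24) = 62.89 mm²); the cylinder at (5, -3.5): section is a regular 24-gon, circumradius r=4 (area = (24/2)·4.000²·sin(360°/24) = 49.69 mm²); the cylinder at (-3, -1.5) is absent (z outside [4, 7.5]); the 24×6 cube at (0.5, 5.5) contributes its full rectangle (area 144.00 mm²); Subtracting the remaining from the first: starting from the r=4.5 cylinder (62.89 mm²), the r=4 cylinder at (5, -3.5) partially overlaps it — only the 9.42 mm² overlap (of its 49.69 mm²) is removed, clipping the outline; the 24×6 cube at (0.5, 5.5) misses the remaining region (no effect) — area = 53.48 mm². At z = 16.8: the r=4.5 cylinder gives a regular 24-gon of circumradius 4.5 (constant along its height) (area = (24/2)·4.500²·sin(360°/24) = 62.89 mm²); the cylinder at (5, -3.5): section is a regular 24-gon, circumradius r=4 (area = (24/2)·4.000²·sin(360°/24) = 49.69 mm²); the cylinder at (-3, -1.5) is absent (z outside [4, 7.5]); the cube at (0.5, 5.5) (footprint 24×6) is included at this height (area 144.00 mm²); Subtracting the remaining from the first: starting from the r=4.5 cylinder (62.89 mm²), the r=4 cylinder at (5, -3.5) partially overlaps it — only the 9.42 mm² overlap (of its 49.69 mm²) is removed, clipping the outline; the 24×6 cube at (0.5, 5.5) misses the remaining region (no effect) — area = 53.48 mm². Checking containment: the cross-section at z = 16.8 is a subset of the cross-section at z = 9.8.

entirely on top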